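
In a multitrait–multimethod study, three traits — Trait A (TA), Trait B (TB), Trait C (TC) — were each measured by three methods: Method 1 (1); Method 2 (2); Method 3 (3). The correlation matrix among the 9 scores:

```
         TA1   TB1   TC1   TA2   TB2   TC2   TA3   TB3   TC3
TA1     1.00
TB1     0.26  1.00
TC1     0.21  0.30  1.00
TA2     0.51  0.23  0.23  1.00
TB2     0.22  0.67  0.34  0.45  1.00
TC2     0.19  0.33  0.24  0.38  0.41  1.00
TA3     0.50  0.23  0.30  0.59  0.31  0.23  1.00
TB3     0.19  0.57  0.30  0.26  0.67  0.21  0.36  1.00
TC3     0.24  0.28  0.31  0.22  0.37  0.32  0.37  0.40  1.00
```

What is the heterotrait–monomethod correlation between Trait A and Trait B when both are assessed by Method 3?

0.36

Different traits, same method: r(TA3, TB3) = 0.36.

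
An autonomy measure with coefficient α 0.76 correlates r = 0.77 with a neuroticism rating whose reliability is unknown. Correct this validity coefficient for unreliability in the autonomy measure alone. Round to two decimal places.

0.88

Single correction: r_c = r_obs / √r_xx = 0.77 / √0.76 = 0.77 / 0.8718 ≈ 0.88.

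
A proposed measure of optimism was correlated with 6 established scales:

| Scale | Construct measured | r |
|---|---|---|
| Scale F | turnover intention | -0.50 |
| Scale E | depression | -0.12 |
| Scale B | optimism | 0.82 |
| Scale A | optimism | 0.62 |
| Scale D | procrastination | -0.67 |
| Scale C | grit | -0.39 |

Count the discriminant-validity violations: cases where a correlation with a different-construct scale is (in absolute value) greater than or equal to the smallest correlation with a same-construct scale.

Convergent (same construct = optimism): Scale B, Scale A.
Smallest convergent = 0.62. Discriminant |r|: 0.50, 0.12, 0.67, 0.39; count ≥ 0.62 → 1.

1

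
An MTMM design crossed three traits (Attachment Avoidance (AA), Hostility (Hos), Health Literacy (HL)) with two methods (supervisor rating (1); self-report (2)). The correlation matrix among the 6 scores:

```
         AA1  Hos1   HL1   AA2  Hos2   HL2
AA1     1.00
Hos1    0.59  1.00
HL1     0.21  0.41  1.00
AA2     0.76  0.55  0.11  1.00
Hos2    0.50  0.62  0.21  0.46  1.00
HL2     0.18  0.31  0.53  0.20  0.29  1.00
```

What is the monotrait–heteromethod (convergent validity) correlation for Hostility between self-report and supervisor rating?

Same trait (Hos), different methods: r(Hos2, Hos1) = 0.62.

0.62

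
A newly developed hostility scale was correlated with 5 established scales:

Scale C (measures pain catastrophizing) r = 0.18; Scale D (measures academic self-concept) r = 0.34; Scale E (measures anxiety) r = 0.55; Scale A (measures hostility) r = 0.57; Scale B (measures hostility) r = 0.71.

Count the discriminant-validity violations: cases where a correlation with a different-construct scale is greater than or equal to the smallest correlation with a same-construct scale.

0

Convergent (same construct = hostility): Scale A, Scale B.
Smallest convergent = 0.57. Discriminant values: 0.18, 0.34, 0.55; count ≥ 0.57 → 0.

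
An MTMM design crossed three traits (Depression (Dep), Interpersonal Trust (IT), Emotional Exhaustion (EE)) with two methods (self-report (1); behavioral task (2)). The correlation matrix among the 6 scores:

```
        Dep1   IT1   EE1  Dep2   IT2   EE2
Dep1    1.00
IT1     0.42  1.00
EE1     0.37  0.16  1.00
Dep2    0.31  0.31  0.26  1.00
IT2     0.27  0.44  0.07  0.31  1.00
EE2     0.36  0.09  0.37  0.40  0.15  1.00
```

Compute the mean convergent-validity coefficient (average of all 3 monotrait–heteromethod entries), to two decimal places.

Convergent values: 0.31, 0.44, 0.37; mean = 1.12/3 = 0.37.

0.37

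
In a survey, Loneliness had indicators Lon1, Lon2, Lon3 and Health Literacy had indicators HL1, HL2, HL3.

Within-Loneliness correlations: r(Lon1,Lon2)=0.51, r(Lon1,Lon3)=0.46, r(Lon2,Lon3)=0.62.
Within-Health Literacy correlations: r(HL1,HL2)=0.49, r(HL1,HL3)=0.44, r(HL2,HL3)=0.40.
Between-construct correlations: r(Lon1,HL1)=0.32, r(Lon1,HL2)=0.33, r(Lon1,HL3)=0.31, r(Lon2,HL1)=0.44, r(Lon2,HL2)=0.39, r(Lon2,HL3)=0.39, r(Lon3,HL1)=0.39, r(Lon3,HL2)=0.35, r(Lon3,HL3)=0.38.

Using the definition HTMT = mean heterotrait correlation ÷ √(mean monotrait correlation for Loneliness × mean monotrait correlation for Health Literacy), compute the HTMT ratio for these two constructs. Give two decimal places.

0.76

Mean heterotrait r = 3.30/9 = 0.3667.
Mean within-Lon = 1.59/3 = 0.5300; mean within-HL = 1.33/3 = 0.4433.
Geometric mean = √(0.5300 × 0.4433) = 0.4847.
HTMT = 0.3667 / 0.4847 = 0.76.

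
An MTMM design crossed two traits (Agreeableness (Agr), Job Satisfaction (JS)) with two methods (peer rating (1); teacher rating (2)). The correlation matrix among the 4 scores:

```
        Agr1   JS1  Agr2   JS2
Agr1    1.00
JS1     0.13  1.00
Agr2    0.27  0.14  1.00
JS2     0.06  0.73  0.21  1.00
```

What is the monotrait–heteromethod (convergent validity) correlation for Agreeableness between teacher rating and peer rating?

0.27

Same trait (Agr), different methods: r(Agr2, Agr1) = 0.27.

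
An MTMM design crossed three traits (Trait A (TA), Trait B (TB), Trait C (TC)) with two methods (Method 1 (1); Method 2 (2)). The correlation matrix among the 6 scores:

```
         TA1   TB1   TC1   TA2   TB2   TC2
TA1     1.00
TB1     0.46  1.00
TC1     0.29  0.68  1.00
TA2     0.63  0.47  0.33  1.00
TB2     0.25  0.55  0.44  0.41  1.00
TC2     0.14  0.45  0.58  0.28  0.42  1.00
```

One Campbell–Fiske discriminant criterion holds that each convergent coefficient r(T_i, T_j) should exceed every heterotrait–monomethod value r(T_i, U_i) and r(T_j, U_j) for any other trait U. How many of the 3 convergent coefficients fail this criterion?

2

Each convergent coefficient versus the relevant comparison correlations:
TA (methods 1·2): 0.63 vs {0.46, 0.41, 0.29, 0.28} → pass.
TB (methods 1·2): 0.55 vs {0.46, 0.41, 0.68, 0.42} → fail.
TC (methods 1·2): 0.58 vs {0.29, 0.28, 0.68, 0.42} → fail.
2 of 3 fail.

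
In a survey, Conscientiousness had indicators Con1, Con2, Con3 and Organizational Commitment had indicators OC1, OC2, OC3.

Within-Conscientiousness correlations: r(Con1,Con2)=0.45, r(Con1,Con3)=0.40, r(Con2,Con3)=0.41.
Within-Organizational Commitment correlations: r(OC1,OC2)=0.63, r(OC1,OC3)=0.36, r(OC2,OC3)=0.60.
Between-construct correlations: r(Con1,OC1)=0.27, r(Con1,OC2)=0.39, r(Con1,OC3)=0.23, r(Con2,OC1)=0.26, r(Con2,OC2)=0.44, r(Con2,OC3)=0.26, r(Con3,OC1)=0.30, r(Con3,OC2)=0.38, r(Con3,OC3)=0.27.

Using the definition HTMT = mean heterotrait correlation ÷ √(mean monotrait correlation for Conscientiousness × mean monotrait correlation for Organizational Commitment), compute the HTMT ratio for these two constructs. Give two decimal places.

Between-construct mean = 2.80/9 = 0.3111.
Mean within-Con = 1.26/3 = 0.4200; mean within-OC = 1.59/3 = 0.5300.
Geometric mean = √(0.4200 × 0.5300) = 0.4718.
HTMT = 0.3111 / 0.4718 = 0.66.

0.66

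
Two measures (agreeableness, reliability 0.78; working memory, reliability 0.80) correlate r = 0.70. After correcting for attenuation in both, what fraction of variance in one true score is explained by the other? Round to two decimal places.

Disattenuated r = 0.70 / √(0.78 × 0.80) = 0.70 / 0.7899 = 0.8862.
Shared true-score variance = 0.8862² = 0.7854 ≈ 0.79.

0.79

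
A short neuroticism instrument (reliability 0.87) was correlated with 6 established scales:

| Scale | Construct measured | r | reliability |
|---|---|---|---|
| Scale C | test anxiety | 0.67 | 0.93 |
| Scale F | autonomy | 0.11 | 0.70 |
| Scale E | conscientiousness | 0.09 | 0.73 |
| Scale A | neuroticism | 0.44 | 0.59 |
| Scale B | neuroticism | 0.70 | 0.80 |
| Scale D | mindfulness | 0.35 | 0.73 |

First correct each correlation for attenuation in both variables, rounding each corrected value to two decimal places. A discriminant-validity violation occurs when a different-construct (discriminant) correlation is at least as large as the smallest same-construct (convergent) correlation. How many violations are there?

1

Disattenuated r (r / √(r_scale · r_new)):
  Scale C (disc): 0.67 / √(0.93·0.87) = 0.74
  Scale F (disc): 0.11 / √(0.70·0.87) = 0.14
  Scale E (disc): 0.09 / √(0.73·0.87) = 0.11
  Scale A (conv): 0.44 / √(0.59·0.87) = 0.61
  Scale B (conv): 0.70 / √(0.80·0.87) = 0.84
  Scale D (disc): 0.35 / √(0.73·0.87) = 0.44
Smallest convergent = 0.61. Discriminant values: 0.74, 0.14, 0.11, 0.44; count ≥ 0.61 → 1.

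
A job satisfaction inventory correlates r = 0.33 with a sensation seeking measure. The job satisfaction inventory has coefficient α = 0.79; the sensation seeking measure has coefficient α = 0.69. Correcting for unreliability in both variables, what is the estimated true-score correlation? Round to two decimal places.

r_true = r_obs / √(r_xx · r_yy) = 0.33 / √(0.79 × 0.69) = 0.33 / √0.5451 = 0.33 / 0.7383 ≈ 0.45.

0.45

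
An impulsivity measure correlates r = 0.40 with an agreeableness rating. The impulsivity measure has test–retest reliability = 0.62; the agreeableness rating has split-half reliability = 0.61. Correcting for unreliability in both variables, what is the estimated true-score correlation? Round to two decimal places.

r_true = r_obs / √(r_xx · r_yy) = 0.40 / √(0.62 × 0.61) = 0.40 / √0.3782 = 0.40 / 0.6150 ≈ 0.65.

0.65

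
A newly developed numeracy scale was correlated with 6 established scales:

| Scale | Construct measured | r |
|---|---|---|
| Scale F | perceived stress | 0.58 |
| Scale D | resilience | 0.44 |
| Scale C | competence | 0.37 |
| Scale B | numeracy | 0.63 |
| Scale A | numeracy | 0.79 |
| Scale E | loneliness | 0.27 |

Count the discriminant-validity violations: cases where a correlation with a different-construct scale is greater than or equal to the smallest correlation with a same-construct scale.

Convergent (same construct = numeracy): Scale B, Scale A.
Smallest convergent = 0.63. Discriminant values: 0.58, 0.44, 0.37, 0.27; count ≥ 0.63 → 0.

0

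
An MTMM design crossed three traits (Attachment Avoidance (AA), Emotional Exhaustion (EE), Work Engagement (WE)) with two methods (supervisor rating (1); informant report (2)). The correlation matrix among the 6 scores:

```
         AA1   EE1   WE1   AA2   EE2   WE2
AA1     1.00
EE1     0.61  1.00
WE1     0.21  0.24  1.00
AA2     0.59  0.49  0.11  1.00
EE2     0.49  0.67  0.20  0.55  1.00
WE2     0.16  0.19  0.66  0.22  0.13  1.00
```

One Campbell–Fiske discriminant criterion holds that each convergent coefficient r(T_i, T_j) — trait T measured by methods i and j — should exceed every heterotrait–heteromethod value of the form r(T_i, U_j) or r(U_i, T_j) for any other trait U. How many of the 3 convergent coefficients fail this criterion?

Convergent coefficients and their comparison sets:
AA (methods 1·2): 0.59 vs {0.49, 0.49, 0.16, 0.11} → pass.
EE (methods 1·2): 0.67 vs {0.49, 0.49, 0.19, 0.20} → pass.
WE (methods 1·2): 0.66 vs {0.11, 0.16, 0.20, 0.19} → pass.
0 of 3 fail.

0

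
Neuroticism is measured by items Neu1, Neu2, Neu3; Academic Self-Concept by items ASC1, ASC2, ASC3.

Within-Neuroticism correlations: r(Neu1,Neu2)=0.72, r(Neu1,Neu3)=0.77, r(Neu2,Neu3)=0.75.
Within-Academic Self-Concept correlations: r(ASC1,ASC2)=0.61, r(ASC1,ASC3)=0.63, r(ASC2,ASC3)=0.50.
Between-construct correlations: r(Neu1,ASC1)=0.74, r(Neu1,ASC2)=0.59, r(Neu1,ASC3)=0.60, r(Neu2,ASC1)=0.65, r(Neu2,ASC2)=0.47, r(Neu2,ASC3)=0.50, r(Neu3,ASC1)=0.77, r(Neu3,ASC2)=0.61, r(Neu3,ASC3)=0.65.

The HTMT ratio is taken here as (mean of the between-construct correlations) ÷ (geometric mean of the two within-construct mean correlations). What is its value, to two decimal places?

Mean between = 5.58/9 = 0.6200.
Mean within-Neu = 2.24/3 = 0.7467; mean within-ASC = 1.74/3 = 0.5800.
Geometric mean = √(0.7467 × 0.5800) = 0.6581.
HTMT = 0.6200 / 0.6581 = 0.94.

0.94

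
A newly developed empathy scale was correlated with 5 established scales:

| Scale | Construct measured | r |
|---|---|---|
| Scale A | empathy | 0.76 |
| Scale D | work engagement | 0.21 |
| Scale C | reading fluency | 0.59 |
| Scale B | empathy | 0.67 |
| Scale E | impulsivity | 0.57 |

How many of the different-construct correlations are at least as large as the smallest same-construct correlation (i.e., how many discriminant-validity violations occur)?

0

Convergent (same construct = empathy): Scale A, Scale B.
Smallest convergent = 0.67. Discriminant values: 0.21, 0.59, 0.57; count ≥ 0.67 → 0.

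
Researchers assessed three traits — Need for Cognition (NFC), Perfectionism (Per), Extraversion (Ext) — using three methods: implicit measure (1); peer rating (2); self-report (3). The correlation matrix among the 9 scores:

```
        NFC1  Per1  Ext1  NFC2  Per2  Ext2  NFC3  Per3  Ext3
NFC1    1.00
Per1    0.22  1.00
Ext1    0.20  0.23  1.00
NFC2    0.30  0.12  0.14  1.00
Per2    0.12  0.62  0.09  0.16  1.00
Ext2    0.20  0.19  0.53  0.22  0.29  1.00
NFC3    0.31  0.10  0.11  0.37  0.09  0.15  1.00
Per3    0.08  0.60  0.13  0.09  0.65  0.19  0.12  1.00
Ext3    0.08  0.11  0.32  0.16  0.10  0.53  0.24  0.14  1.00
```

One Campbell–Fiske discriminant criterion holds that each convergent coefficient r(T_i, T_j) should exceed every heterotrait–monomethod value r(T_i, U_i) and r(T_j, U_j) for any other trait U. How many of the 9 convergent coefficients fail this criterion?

Checking each validity diagonal entry against its comparison values:
NFC (methods 1·2): 0.30 vs {0.22, 0.16, 0.20, 0.22} → pass.
NFC (methods 1·3): 0.31 vs {0.22, 0.12, 0.20, 0.24} → pass.
NFC (methods 2·3): 0.37 vs {0.16, 0.12, 0.22, 0.24} → pass.
Per (methods 1·2): 0.62 vs {0.22, 0.16, 0.23, 0.29} → pass.
Per (methods 1·3): 0.60 vs {0.22, 0.12, 0.23, 0.14} → pass.
Per (methods 2·3): 0.65 vs {0.16, 0.12, 0.29, 0.14} → pass.
Ext (methods 1·2): 0.53 vs {0.20, 0.22, 0.23, 0.29} → pass.
Ext (methods 1·3): 0.32 vs {0.20, 0.24, 0.23, 0.14} → pass.
Ext (methods 2·3): 0.53 vs {0.22, 0.24, 0.29, 0.14} → pass.
0 of 9 fail.

0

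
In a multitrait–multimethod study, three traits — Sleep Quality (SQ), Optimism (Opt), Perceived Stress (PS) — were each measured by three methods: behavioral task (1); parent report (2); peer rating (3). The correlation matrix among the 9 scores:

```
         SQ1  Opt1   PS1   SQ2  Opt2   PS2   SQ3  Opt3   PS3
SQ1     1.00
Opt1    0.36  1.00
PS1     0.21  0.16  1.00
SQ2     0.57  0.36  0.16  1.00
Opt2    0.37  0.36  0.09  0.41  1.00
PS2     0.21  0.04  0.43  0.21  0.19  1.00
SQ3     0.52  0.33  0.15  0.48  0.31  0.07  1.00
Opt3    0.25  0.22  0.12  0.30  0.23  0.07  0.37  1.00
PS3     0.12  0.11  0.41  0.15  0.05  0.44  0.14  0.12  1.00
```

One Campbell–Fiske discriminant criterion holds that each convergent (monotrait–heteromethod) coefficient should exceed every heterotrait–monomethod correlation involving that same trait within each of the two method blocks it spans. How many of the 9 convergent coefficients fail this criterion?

3

Each convergent coefficient versus the relevant comparison correlations:
SQ (methods 1·2): 0.57 vs {0.36, 0.41, 0.21, 0.21} → pass.
SQ (methods 1·3): 0.52 vs {0.36, 0.37, 0.21, 0.14} → pass.
SQ (methods 2·3): 0.48 vs {0.41, 0.37, 0.21, 0.14} → pass.
Opt (methods 1·2): 0.36 vs {0.36, 0.41, 0.16, 0.19} → fail.
Opt (methods 1·3): 0.22 vs {0.36, 0.37, 0.16, 0.12} → fail.
Opt (methods 2·3): 0.23 vs {0.41, 0.37, 0.19, 0.12} → fail.
PS (methods 1·2): 0.43 vs {0.21, 0.21, 0.16, 0.19} → pass.
PS (methods 1·3): 0.41 vs {0.21, 0.14, 0.16, 0.12} → pass.
PS (methods 2·3): 0.44 vs {0.21, 0.14, 0.19, 0.12} → pass.
3 of 9 fail.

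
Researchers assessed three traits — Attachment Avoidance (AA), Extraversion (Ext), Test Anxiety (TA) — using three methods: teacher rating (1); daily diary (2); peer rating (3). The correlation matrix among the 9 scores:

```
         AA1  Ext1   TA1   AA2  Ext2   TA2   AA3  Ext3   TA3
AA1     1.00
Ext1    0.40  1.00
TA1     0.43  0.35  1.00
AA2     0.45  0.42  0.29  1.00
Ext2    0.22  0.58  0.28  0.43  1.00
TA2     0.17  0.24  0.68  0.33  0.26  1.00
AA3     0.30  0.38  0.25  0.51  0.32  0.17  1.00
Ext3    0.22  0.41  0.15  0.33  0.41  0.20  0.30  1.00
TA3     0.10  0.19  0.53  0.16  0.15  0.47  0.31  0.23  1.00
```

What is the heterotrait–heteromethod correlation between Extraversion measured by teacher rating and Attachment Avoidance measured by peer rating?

0.38

Different traits and methods: r(Ext1, AA3) = 0.38.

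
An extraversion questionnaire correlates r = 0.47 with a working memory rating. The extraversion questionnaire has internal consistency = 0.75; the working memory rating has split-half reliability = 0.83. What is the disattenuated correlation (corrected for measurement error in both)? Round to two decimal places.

r_true = r_obs / √(r_xx · r_yy) = 0.47 / √(0.75 × 0.83) = 0.47 / √0.6225 = 0.47 / 0.7890 ≈ 0.60.

0.60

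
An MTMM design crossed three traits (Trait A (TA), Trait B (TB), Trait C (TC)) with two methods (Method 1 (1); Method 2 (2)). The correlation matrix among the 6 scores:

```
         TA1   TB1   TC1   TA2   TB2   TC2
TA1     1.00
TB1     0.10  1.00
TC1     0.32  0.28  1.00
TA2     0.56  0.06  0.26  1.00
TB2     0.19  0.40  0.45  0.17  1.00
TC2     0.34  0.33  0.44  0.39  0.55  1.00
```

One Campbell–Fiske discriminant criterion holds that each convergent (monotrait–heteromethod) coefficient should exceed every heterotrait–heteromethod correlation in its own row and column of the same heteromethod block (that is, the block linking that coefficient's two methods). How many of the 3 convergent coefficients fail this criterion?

Each convergent coefficient versus the relevant comparison correlations:
TA (methods 1·2): 0.56 vs {0.19, 0.06, 0.34, 0.26} → pass.
TB (methods 1·2): 0.40 vs {0.06, 0.19, 0.33, 0.45} → fail.
TC (methods 1·2): 0.44 vs {0.26, 0.34, 0.45, 0.33} → fail.
2 of 3 fail.

2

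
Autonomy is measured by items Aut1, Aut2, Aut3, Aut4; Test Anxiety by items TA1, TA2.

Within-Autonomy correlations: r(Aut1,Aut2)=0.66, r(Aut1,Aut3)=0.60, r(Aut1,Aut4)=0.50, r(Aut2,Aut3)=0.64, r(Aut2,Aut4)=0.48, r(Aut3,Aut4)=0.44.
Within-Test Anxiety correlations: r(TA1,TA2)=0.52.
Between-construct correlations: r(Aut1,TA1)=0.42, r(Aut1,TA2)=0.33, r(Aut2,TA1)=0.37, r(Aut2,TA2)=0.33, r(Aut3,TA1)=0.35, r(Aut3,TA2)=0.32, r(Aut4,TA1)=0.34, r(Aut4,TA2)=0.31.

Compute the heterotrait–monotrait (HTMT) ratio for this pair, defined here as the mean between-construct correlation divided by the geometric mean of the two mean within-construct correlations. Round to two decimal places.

0.65

Mean heterotrait r = 2.77/8 = 0.3463.
Mean within-Aut = 3.32/6 = 0.5533; mean within-TA = 0.52/1 = 0.5200.
Geometric mean = √(0.5533 × 0.5200) = 0.5364.
HTMT = 0.3463 / 0.5364 = 0.65.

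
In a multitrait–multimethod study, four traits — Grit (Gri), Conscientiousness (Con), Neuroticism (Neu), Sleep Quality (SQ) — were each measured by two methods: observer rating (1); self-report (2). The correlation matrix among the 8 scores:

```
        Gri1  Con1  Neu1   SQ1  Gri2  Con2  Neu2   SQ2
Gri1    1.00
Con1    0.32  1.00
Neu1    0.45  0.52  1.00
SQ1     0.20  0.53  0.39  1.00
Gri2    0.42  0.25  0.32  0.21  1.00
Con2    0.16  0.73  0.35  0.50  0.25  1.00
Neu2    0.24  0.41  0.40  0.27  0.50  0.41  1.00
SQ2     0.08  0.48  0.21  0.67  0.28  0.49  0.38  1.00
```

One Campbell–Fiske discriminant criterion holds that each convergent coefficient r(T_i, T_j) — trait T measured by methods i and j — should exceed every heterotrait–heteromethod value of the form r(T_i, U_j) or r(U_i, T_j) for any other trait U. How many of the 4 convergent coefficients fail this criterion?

1

Convergent coefficients and their comparison sets:
Gri (methods 1·2): 0.42 vs {0.16, 0.25, 0.24, 0.32, 0.08, 0.21} → pass.
Con (methods 1·2): 0.73 vs {0.25, 0.16, 0.41, 0.35, 0.48, 0.50} → pass.
Neu (methods 1·2): 0.40 vs {0.32, 0.24, 0.35, 0.41, 0.21, 0.27} → fail.
SQ (methods 1·2): 0.67 vs {0.21, 0.08, 0.50, 0.48, 0.27, 0.21} → pass.
1 of 4 fail.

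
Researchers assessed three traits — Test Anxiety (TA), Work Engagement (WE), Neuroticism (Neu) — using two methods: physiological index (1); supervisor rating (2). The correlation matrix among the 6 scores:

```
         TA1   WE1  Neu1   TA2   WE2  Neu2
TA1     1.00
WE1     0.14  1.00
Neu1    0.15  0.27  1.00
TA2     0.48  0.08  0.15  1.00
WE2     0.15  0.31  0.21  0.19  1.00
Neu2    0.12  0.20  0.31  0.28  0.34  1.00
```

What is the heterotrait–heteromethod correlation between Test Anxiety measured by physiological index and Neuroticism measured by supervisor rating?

0.12

Different traits and methods: r(TA1, Neu2) = 0.12.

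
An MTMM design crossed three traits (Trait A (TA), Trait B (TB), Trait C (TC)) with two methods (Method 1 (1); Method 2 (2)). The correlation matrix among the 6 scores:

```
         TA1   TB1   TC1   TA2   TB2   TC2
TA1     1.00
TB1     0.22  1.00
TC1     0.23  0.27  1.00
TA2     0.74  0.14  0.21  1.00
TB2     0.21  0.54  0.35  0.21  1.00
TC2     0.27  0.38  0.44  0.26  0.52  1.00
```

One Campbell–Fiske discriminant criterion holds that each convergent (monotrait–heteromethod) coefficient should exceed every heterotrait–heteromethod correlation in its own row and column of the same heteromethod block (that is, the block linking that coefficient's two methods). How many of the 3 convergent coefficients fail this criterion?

0

Convergent coefficients and their comparison sets:
TA (methods 1·2): 0.74 vs {0.21, 0.14, 0.27, 0.21} → pass.
TB (methods 1·2): 0.54 vs {0.14, 0.21, 0.38, 0.35} → pass.
TC (methods 1·2): 0.44 vs {0.21, 0.27, 0.35, 0.38} → pass.
0 of 3 fail.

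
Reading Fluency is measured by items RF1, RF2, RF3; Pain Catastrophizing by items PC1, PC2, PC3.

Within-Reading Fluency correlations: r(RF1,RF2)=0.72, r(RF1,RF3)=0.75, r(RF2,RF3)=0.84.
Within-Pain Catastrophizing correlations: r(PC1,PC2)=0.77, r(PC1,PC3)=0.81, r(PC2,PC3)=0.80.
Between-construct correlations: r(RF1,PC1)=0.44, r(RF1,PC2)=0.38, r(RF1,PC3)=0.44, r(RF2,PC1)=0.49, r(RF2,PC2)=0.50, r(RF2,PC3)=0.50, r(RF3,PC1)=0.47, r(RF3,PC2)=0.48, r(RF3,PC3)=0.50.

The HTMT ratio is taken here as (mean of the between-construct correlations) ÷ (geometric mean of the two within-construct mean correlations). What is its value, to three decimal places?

Mean between = 4.20/9 = 0.4667.
Mean within-RF = 2.31/3 = 0.7700; mean within-PC = 2.38/3 = 0.7933.
Geometric mean = √(0.7700 × 0.7933) = 0.7816.
HTMT = 0.4667 / 0.7816 = 0.597.

0.597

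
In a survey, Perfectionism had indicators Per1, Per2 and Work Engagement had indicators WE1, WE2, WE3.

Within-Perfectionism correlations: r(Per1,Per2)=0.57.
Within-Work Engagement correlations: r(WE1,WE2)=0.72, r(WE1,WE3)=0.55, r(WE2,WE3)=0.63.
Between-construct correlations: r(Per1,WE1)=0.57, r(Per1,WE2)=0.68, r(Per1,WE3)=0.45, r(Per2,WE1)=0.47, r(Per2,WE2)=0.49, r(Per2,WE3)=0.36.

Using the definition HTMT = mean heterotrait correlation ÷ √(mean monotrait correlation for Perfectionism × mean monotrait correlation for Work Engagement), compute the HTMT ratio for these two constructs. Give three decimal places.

Mean between = 3.02/6 = 0.5033.
Mean within-Per = 0.57/1 = 0.5700; mean within-WE = 1.90/3 = 0.6333.
Geometric mean = √(0.5700 × 0.6333) = 0.6008.
HTMT = 0.5033 / 0.6008 = 0.838.

0.838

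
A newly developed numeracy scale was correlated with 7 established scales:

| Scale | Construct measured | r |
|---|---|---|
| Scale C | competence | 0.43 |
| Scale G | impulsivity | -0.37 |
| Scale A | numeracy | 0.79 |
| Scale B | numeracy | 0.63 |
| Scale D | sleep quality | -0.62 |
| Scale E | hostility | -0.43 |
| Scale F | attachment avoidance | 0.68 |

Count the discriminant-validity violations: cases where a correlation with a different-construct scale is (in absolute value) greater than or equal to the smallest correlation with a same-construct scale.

1

Convergent (same construct = numeracy): Scale A, Scale B.
Smallest convergent = 0.63. Discriminant |r|: 0.43, 0.37, 0.62, 0.43, 0.68; count ≥ 0.63 → 1.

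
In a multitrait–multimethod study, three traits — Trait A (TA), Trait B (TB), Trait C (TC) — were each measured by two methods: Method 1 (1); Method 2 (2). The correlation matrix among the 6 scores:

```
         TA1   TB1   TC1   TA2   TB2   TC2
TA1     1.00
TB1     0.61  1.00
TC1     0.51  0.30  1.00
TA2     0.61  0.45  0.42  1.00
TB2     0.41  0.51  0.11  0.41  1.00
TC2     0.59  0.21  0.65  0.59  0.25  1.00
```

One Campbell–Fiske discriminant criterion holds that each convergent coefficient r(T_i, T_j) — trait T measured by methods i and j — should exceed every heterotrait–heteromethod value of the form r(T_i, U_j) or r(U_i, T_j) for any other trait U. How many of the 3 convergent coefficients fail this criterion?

0

Convergent coefficients and their comparison sets:
TA (methods 1·2): 0.61 vs {0.41, 0.45, 0.59, 0.42} → pass.
TB (methods 1·2): 0.51 vs {0.45, 0.41, 0.21, 0.11} → pass.
TC (methods 1·2): 0.65 vs {0.42, 0.59, 0.11, 0.21} → pass.
0 of 3 fail.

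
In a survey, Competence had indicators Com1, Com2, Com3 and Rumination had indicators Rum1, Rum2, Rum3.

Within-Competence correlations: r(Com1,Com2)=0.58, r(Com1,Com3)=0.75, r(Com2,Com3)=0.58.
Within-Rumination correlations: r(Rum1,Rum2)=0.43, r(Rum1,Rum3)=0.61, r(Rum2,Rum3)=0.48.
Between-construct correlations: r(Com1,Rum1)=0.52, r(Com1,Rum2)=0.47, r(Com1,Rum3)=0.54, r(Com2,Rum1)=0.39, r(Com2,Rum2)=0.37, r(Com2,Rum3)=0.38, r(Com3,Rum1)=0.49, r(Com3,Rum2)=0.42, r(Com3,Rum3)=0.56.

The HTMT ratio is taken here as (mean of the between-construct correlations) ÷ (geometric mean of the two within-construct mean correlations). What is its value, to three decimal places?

Mean between = 4.14/9 = 0.4600.
Mean within-Com = 1.91/3 = 0.6367; mean within-Rum = 1.52/3 = 0.5067.
Geometric mean = √(0.6367 × 0.5067) = 0.5680.
HTMT = 0.4600 / 0.5680 = 0.810.

0.810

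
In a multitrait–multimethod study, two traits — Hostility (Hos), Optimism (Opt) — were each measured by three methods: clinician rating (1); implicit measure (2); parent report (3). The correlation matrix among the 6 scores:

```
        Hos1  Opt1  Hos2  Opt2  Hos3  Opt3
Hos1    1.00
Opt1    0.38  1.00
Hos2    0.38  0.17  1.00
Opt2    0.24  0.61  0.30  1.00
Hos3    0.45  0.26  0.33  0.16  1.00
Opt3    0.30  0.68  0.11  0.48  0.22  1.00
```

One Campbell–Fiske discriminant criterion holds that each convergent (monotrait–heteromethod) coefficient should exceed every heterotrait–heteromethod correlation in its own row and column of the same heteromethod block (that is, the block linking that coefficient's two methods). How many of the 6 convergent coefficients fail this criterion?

Each convergent coefficient versus the relevant comparison correlations:
Hos (methods 1·2): 0.38 vs {0.24, 0.17} → pass.
Hos (methods 1·3): 0.45 vs {0.30, 0.26} → pass.
Hos (methods 2·3): 0.33 vs {0.11, 0.16} → pass.
Opt (methods 1·2): 0.61 vs {0.17, 0.24} → pass.
Opt (methods 1·3): 0.68 vs {0.26, 0.30} → pass.
Opt (methods 2·3): 0.48 vs {0.16, 0.11} → pass.
0 of 6 fail.

0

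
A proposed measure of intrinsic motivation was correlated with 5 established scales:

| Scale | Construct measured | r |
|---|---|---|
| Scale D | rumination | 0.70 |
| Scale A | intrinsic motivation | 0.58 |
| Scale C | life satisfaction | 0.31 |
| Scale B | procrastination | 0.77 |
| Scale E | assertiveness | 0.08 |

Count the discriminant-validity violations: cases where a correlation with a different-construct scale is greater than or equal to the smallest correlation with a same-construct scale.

Convergent (same construct = intrinsic motivation): Scale A.
Smallest convergent = 0.58. Discriminant values: 0.70, 0.31, 0.77, 0.08; count ≥ 0.58 → 2.

2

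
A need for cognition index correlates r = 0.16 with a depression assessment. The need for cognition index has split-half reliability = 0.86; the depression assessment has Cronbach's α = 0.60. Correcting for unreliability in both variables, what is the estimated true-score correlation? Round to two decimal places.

0.22

r_true = r_obs / √(r_xx · r_yy) = 0.16 / √(0.86 × 0.60) = 0.16 / √0.5160 = 0.16 / 0.7183 ≈ 0.22.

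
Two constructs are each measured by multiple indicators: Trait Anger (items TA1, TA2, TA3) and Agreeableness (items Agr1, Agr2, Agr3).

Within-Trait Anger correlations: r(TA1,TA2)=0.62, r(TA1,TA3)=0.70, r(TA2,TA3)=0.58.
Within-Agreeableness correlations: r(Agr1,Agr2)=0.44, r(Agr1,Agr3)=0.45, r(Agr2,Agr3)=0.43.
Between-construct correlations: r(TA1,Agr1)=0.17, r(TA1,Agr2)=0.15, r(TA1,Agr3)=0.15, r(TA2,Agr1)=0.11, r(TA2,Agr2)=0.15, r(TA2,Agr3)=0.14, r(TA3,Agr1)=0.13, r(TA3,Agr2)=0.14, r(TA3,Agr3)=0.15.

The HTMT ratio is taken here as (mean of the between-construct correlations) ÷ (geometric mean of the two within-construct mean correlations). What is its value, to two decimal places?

Mean between = 1.29/9 = 0.1433.
Mean within-TA = 1.90/3 = 0.6333; mean within-Agr = 1.32/3 = 0.4400.
Geometric mean = √(0.6333 × 0.4400) = 0.5279.
HTMT = 0.1433 / 0.5279 = 0.27.

0.27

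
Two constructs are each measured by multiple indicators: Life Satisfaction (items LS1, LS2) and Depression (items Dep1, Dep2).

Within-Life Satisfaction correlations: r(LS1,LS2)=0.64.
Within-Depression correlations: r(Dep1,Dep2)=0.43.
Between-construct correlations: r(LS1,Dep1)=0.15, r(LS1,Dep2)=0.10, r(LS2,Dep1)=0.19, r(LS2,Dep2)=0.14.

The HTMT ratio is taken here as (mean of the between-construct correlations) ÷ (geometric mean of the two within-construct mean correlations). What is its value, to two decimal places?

0.28

Mean between = 0.58/4 = 0.1450.
Mean within-LS = 0.64/1 = 0.6400; mean within-Dep = 0.43/1 = 0.4300.
Geometric mean = √(0.6400 × 0.4300) = 0.5246.
HTMT = 0.1450 / 0.5246 = 0.28.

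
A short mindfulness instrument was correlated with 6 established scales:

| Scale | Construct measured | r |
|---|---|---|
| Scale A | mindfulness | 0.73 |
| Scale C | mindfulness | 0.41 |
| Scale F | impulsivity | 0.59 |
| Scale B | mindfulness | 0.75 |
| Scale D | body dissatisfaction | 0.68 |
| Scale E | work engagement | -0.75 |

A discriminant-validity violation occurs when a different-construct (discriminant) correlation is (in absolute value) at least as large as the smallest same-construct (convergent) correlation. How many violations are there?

3

Convergent (same construct = mindfulness): Scale A, Scale C, Scale B.
Smallest convergent = 0.41. Discriminant |r|: 0.59, 0.68, 0.75; count ≥ 0.41 → 3.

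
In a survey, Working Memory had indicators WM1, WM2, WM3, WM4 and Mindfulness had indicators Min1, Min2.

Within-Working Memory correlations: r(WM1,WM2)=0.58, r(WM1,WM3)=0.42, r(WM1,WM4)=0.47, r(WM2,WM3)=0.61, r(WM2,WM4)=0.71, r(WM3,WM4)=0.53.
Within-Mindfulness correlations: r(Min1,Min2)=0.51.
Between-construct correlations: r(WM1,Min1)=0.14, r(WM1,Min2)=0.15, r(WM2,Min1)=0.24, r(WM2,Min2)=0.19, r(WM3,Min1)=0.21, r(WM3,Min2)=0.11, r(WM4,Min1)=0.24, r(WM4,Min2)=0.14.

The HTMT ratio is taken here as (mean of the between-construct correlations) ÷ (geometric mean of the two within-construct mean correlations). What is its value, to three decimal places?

Mean between = 1.42/8 = 0.1775.
Mean within-WM = 3.32/6 = 0.5533; mean within-Min = 0.51/1 = 0.5100.
Geometric mean = √(0.5533 × 0.5100) = 0.5312.
HTMT = 0.1775 / 0.5312 = 0.334.

0.334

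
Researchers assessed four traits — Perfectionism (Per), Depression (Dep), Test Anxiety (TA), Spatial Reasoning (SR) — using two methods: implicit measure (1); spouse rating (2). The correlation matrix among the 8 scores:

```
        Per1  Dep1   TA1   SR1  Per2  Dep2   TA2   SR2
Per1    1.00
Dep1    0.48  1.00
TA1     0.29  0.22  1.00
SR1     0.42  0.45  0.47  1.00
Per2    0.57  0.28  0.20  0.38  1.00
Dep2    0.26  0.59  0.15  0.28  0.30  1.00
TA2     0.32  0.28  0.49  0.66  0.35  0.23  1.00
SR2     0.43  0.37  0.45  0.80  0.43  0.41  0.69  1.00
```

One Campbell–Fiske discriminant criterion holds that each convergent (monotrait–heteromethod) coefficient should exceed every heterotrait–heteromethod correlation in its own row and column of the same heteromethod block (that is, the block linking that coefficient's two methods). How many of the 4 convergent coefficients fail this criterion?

1

Convergent coefficients and their comparison sets:
Per (methods 1·2): 0.57 vs {0.26, 0.28, 0.32, 0.20, 0.43, 0.38} → pass.
Dep (methods 1·2): 0.59 vs {0.28, 0.26, 0.28, 0.15, 0.37, 0.28} → pass.
TA (methods 1·2): 0.49 vs {0.20, 0.32, 0.15, 0.28, 0.45, 0.66} → fail.
SR (methods 1·2): 0.80 vs {0.38, 0.43, 0.28, 0.37, 0.66, 0.45} → pass.
1 of 4 fail.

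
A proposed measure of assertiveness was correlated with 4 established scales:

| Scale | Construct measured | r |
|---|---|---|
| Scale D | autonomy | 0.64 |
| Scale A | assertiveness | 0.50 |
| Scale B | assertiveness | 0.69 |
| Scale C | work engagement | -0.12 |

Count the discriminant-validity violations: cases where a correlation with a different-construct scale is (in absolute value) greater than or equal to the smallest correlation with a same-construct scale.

1

Convergent (same construct = assertiveness): Scale A, Scale B.
Smallest convergent = 0.50. Discriminant |r|: 0.64, 0.12; count ≥ 0.50 → 1.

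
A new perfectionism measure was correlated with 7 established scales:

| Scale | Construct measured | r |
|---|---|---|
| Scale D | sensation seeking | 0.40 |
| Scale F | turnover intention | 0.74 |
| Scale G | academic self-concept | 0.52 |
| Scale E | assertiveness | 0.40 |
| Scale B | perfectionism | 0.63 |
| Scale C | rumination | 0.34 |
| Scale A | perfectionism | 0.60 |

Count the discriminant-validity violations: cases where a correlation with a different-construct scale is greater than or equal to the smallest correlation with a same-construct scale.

1

Convergent (same construct = perfectionism): Scale B, Scale A.
Smallest convergent = 0.60. Discriminant values: 0.40, 0.74, 0.52, 0.40, 0.34; count ≥ 0.60 → 1.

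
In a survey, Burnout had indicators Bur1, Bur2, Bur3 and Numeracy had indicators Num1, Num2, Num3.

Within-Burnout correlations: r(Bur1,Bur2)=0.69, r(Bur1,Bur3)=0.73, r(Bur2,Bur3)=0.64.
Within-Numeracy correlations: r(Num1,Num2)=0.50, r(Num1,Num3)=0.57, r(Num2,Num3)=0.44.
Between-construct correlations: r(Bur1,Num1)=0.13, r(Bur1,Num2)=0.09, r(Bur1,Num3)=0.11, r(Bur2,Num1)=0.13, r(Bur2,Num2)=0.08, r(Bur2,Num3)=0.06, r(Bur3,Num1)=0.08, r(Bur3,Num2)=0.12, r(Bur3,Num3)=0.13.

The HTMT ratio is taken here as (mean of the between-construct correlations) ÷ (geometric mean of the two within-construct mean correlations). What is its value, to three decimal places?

Between-construct mean = 0.93/9 = 0.1033.
Mean within-Bur = 2.06/3 = 0.6867; mean within-Num = 1.51/3 = 0.5033.
Geometric mean = √(0.6867 × 0.5033) = 0.5879.
HTMT = 0.1033 / 0.5879 = 0.176.

0.176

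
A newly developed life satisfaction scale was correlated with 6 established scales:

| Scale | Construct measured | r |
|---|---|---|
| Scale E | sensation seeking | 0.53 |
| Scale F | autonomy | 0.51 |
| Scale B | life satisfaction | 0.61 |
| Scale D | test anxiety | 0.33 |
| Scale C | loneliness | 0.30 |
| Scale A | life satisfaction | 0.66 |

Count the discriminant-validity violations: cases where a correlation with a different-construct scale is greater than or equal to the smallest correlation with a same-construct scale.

0

Convergent (same construct = life satisfaction): Scale B, Scale A.
Smallest convergent = 0.61. Discriminant values: 0.53, 0.51, 0.33, 0.30; count ≥ 0.61 → 0.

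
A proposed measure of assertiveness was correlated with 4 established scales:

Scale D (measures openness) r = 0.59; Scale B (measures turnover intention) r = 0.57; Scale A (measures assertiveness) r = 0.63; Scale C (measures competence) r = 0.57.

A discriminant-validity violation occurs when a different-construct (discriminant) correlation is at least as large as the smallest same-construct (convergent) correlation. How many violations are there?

Convergent (same construct = assertiveness): Scale A.
Smallest convergent = 0.63. Discriminant values: 0.59, 0.57, 0.57; count ≥ 0.63 → 0.

0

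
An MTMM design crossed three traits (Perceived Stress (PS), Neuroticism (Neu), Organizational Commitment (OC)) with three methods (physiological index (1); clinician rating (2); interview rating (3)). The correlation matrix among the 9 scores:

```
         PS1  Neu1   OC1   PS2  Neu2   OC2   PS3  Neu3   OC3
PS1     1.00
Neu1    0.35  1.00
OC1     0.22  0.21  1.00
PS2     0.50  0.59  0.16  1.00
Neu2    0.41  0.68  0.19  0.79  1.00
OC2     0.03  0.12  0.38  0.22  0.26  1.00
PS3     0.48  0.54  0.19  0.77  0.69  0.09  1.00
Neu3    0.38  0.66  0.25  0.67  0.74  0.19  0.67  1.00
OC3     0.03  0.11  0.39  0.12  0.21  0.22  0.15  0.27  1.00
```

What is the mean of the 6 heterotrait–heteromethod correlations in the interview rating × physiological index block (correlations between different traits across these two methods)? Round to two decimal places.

0.25

HTHM values (method 3 × method 1): 0.54, 0.19, 0.38, 0.25, 0.03, 0.11; mean = 1.50/6 = 0.25.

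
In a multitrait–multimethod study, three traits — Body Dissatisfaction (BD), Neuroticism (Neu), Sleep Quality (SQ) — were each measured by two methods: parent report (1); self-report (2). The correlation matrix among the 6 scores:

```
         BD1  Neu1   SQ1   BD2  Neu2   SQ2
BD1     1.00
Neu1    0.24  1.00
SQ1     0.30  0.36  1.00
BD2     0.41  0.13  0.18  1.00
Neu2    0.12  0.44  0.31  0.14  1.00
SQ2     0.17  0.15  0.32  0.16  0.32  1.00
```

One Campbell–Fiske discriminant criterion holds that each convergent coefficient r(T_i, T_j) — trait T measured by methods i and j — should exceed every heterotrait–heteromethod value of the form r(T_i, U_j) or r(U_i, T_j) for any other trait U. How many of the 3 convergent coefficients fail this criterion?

Checking each validity diagonal entry against its comparison values:
BD (methods 1·2): 0.41 vs {0.12, 0.13, 0.17, 0.18} → pass.
Neu (methods 1·2): 0.44 vs {0.13, 0.12, 0.15, 0.31} → pass.
SQ (methods 1·2): 0.32 vs {0.18, 0.17, 0.31, 0.15} → pass.
0 of 3 fail.

0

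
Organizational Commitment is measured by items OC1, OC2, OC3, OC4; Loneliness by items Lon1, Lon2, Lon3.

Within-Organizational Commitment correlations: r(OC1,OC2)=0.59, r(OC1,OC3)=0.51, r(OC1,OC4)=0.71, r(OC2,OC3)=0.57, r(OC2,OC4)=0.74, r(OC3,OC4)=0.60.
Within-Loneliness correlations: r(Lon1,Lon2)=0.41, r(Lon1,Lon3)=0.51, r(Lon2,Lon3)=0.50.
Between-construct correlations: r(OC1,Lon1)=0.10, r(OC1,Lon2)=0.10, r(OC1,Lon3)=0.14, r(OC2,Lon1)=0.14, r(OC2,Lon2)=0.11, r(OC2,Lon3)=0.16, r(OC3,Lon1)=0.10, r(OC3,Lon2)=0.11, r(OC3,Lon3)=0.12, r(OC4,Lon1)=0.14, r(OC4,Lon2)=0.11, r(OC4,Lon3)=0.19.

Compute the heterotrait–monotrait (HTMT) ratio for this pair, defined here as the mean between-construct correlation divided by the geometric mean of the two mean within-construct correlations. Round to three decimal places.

0.234

Mean heterotrait r = 1.52/12 = 0.1267.
Mean within-OC = 3.72/6 = 0.6200; mean within-Lon = 1.42/3 = 0.4733.
Geometric mean = √(0.6200 × 0.4733) = 0.5417.
HTMT = 0.1267 / 0.5417 = 0.234.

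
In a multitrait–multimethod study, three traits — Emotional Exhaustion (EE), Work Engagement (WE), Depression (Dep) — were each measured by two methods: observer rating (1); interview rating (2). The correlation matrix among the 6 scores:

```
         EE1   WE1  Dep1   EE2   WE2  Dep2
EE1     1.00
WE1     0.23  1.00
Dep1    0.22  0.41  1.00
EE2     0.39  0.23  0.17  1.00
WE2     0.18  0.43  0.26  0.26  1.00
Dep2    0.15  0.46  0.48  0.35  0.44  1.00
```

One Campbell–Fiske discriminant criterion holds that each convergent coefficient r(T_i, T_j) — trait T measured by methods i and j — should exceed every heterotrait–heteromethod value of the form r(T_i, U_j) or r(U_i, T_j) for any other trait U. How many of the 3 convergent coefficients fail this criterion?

1

Each convergent coefficient versus the relevant comparison correlations:
EE (methods 1·2): 0.39 vs {0.18, 0.23, 0.15, 0.17} → pass.
WE (methods 1·2): 0.43 vs {0.23, 0.18, 0.46, 0.26} → fail.
Dep (methods 1·2): 0.48 vs {0.17, 0.15, 0.26, 0.46} → pass.
1 of 3 fail.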